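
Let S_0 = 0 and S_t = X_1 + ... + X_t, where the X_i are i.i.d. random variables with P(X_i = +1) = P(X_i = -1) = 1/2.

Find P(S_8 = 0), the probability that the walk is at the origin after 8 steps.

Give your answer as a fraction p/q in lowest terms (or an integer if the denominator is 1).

To return to 0 after 8 steps: need exactly 4 steps of +1 and 4 of -1.
Favorable paths: C(8,4) = 70
Total paths: 2^8 = 256
P = 70/256 = 35/128

Answer: 35/128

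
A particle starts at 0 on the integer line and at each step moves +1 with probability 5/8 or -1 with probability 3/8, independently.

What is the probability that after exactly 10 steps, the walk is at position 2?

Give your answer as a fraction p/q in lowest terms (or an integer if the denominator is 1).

Answer: 132890625/536870912

Derivation:
To reach position 2 after 10 steps: need 6 steps of +1 and 4 steps of -1.
Number of such sequences: C(10,6) = 210
Each has probability (5/8)^6 · (3/8)^4 = 1265625/1073741824
P = 210 · 1265625/1073741824 = 132890625/536870912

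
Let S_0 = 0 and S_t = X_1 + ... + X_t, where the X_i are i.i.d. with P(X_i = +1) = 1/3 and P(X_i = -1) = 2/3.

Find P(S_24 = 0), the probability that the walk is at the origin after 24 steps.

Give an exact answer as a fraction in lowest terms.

Answer: 11076222976/282429536481

Derivation:
To be at 0 after 24 steps: need exactly 12 steps of +1 and 12 of -1.
Number of such sequences: C(24,12) = 2704156
Each has probability (1/3)^12 · (2/3)^12 = 4096/282429536481
P = 2704156 · 4096/282429536481 = 11076222976/282429536481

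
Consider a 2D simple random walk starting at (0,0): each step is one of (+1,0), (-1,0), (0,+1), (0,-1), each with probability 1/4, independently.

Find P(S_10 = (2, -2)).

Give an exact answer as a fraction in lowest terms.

Answer: 945/32768

Derivation:
Let h be the number of horizontal steps (so 10-h are vertical). To end at (2,-2) need (h+2)/2 right-steps and ((10-h)-2)/2 up-steps.
Sum over h with 2 ≤ h ≤ 8, h ≡ 0 (mod 2), 10-h ≡ 0 (mod 2):
h=2: C(10,2)·C(2,2)·C(8,3) = 45·1·56 = 2520
h=4: C(10,4)·C(4,3)·C(6,2) = 210·4·15 = 12600
h=6: C(10,6)·C(6,4)·C(4,1) = 210·15·4 = 12600
h=8: C(10,8)·C(8,5)·C(2,0) = 45·56·1 = 2520
Total favorable: 30240
Total paths: 4^10 = 1048576
P = 30240/1048576 = 945/32768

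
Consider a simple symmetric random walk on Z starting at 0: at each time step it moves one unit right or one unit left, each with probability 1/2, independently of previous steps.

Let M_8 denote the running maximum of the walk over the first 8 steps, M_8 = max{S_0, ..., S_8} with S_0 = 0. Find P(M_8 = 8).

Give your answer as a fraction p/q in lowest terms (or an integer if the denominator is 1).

Let M_8 = max(S_0,...,S_8). Use the reflection principle: for j ≥ 1, #{paths with M_8 ≥ j} = #{S_8 ≥ j} + #{S_8 ≥ j+1}.
By reflection, #{M_8 ≥ 8} = #{S_8 ≥ 8} + #{S_8 ≥ 9} = 1 + 0 = 1.
#{M_8 ≥ 9} = #{S_8 ≥ 9} + #{S_8 ≥ 10} = 0 + 0 = 0.
#{M_8 = 8} = 1 - 0 = 1.
P(M_8 = 8) = 1/256 = 1/256

Answer: 1/256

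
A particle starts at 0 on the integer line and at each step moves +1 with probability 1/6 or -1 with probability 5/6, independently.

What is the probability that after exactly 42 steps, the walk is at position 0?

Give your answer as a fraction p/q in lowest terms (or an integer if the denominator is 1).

To be at 0 after 42 steps: need exactly 21 steps of +1 and 21 of -1.
Number of such sequences: C(42,21) = 538257874440
Each has probability (1/6)^21 · (5/6)^21 = 476837158203125/481229803398374426442198455156736
P = 538257874440 · 476837158203125/481229803398374426442198455156736 = 10694223134517669677734375/20051241808265601101758268964864

Answer: 10694223134517669677734375/20051241808265601101758268964864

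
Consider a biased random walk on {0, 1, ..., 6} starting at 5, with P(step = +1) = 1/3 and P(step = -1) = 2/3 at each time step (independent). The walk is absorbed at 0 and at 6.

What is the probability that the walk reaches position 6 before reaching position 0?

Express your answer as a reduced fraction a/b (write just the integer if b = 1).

Answer: 31/63

Derivation:
Biased walk: p = 1/3, q = 2/3, r = q/p = 2
Gambler's ruin: P(hit 6 before 0 | start at 5) = (1 - r^a)/(1 - r^N)
r^5 = 32; r^6 = 64
P = (1 - 32) / (1 - 64) = -31 / -63 = 31/63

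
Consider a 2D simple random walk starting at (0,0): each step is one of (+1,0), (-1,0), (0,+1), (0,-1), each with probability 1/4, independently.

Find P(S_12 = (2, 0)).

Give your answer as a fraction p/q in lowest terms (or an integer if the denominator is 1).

Let h be the number of horizontal steps (so 12-h are vertical). To end at (2,0) need (h+2)/2 right-steps and ((12-h)+0)/2 up-steps.
Sum over h with 2 ≤ h ≤ 12, h ≡ 0 (mod 2), 12-h ≡ 0 (mod 2):
h=2: C(12,2)·C(2,2)·C(10,5) = 66·1·252 = 16632
h=4: C(12,4)·C(4,3)·C(8,4) = 495·4·70 = 138600
h=6: C(12,6)·C(6,4)·C(6,3) = 924·15·20 = 277200
h=8: C(12,8)·C(8,5)·C(4,2) = 495·56·6 = 166320
h=10: C(12,10)·C(10,6)·C(2,1) = 66·210·2 = 27720
h=12: C(12,12)·C(12,7)·C(0,0) = 1·792·1 = 792
Total favorable: 627264
Total paths: 4^12 = 16777216
P = 627264/16777216 = 9801/262144

Answer: 9801/262144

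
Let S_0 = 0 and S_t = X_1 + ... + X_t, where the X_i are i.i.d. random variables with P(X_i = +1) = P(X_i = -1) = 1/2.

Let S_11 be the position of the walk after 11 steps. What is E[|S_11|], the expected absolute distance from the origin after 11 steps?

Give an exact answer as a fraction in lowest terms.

Answer: 693/256

Derivation:
S_11 takes values m ≡ 1 (mod 2) with |m| ≤ 11; P(S_11=m) = C(11,(11+m)/2)/2^11.
Total paths: 2^11 = 2048
Distribution: P(S=-11)=1/2048, P(S=-9)=11/2048, P(S=-7)=55/2048, P(S=-5)=165/2048, P(S=-3)=330/2048, P(S=-1)=462/2048, P(S=1)=462/2048, P(S=3)=330/2048, P(S=5)=165/2048, P(S=7)=55/2048, P(S=9)=11/2048, P(S=11)=1/2048
E[|S_11|] = Σ_m |m|·P(S_11=m) = 5544/2048 = 693/256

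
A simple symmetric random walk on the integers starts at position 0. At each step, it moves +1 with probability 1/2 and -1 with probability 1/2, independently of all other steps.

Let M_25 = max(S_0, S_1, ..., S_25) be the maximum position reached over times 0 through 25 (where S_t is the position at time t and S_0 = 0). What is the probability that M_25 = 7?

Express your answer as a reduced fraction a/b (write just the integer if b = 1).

Answer: 2042975/33554432

Derivation:
Let M_25 = max(S_0,...,S_25). Use the reflection principle: for j ≥ 1, #{paths with M_25 ≥ j} = #{S_25 ≥ j} + #{S_25 ≥ j+1}.
By reflection, #{M_25 ≥ 7} = #{S_25 ≥ 7} + #{S_25 ≥ 8} = 3850756 + 1807781 = 5658537.
#{M_25 ≥ 8} = #{S_25 ≥ 8} + #{S_25 ≥ 9} = 1807781 + 1807781 = 3615562.
#{M_25 = 7} = 5658537 - 3615562 = 2042975.
P(M_25 = 7) = 2042975/33554432 = 2042975/33554432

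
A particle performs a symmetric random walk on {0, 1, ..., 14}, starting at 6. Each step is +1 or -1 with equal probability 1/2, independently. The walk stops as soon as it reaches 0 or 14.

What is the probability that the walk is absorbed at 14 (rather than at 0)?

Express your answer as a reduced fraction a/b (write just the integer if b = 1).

Symmetric walk (p = 1/2): the harmonic-function argument gives P(hit 14 before 0 | start at 6) = a/N.
P = 6/14 = 3/7

Answer: 3/7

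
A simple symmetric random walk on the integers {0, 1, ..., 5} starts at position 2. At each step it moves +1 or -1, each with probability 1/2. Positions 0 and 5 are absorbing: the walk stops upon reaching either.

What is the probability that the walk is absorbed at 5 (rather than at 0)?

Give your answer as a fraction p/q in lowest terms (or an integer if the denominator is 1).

Answer: 2/5

Derivation:
Symmetric walk (p = 1/2): the harmonic-function argument gives P(hit 5 before 0 | start at 2) = a/N.
P = 2/5 = 2/5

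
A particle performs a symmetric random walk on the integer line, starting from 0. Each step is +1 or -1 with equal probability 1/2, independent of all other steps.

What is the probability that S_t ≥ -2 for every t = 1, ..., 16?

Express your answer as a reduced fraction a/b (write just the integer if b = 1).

Let f(t,s) = #length-t paths at position s with S_1..S_t all ≥ -2.
f(t,s) = f(t-1,s-1) + f(t-1,s+1) for s ≥ -2; f(t,s) = 0 for s < -2.
t=0: f(0,0)=1
t=1: f(1,-1)=1 f(1,1)=1
t=2: f(2,-2)=1 f(2,0)=2 f(2,2)=1
t=3: f(3,-1)=3 f(3,1)=3 f(3,3)=1
t=4: f(4,-2)=3 f(4,0)=6 f(4,2)=4 f(4,4)=1
t=5: f(5,-1)=9 f(5,1)=10 f(5,3)=5 f(5,5)=1
t=6: f(6,-2)=9 f(6,0)=19 f(6,2)=15 f(6,4)=6 f(6,6)=1
t=7: f(7,-1)=28 f(7,1)=34 f(7,3)=21 f(7,5)=7 f(7,7)=1
t=8: f(8,-2)=28 f(8,0)=62 f(8,2)=55 f(8,4)=28 f(8,6)=8 f(8,8)=1
t=9: f(9,-1)=90 f(9,1)=117 f(9,3)=83 f(9,5)=36 f(9,7)=9 f(9,9)=1
t=10: f(10,-2)=90 f(10,0)=207 f(10,2)=200 f(10,4)=119 f(10,6)=45 f(10,8)=10 f(10,10)=1
t=11: f(11,-1)=297 f(11,1)=407 f(11,3)=319 f(11,5)=164 f(11,7)=55 f(11,9)=11 f(11,11)=1
t=12: f(12,-2)=297 f(12,0)=704 f(12,2)=726 f(12,4)=483 f(12,6)=219 f(12,8)=66 f(12,10)=12 f(12,12)=1
t=13: f(13,-1)=1001 f(13,1)=1430 f(13,3)=1209 f(13,5)=702 f(13,7)=285 f(13,9)=78 f(13,11)=13 f(13,13)=1
t=14: f(14,-2)=1001 f(14,0)=2431 f(14,2)=2639 f(14,4)=1911 f(14,6)=987 f(14,8)=363 f(14,10)=91 f(14,12)=14 f(14,14)=1
t=15: f(15,-1)=3432 f(15,1)=5070 f(15,3)=4550 f(15,5)=2898 f(15,7)=1350 f(15,9)=454 f(15,11)=105 f(15,13)=15 f(15,15)=1
t=16: f(16,-2)=3432 f(16,0)=8502 f(16,2)=9620 f(16,4)=7448 f(16,6)=4248 f(16,8)=1804 f(16,10)=559 f(16,12)=120 f(16,14)=16 f(16,16)=1
Σ_s f(16,s) = 35750
P = 35750/65536 = 17875/32768

Answer: 17875/32768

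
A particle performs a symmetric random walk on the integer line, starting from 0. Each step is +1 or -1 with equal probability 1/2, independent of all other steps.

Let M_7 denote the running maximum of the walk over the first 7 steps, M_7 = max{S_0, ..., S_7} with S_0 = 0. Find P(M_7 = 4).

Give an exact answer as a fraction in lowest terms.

Answer: 7/128

Derivation:
Let M_7 = max(S_0,...,S_7). Use the reflection principle: for j ≥ 1, #{paths with M_7 ≥ j} = #{S_7 ≥ j} + #{S_7 ≥ j+1}.
By reflection, #{M_7 ≥ 4} = #{S_7 ≥ 4} + #{S_7 ≥ 5} = 8 + 8 = 16.
#{M_7 ≥ 5} = #{S_7 ≥ 5} + #{S_7 ≥ 6} = 8 + 1 = 9.
#{M_7 = 4} = 16 - 9 = 7.
P(M_7 = 4) = 7/128 = 7/128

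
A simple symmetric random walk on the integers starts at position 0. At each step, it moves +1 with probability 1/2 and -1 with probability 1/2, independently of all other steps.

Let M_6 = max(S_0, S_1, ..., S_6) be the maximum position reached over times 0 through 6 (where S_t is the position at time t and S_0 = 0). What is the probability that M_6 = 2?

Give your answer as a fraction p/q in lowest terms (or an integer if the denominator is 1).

Let M_6 = max(S_0,...,S_6). Use the reflection principle: for j ≥ 1, #{paths with M_6 ≥ j} = #{S_6 ≥ j} + #{S_6 ≥ j+1}.
By reflection, #{M_6 ≥ 2} = #{S_6 ≥ 2} + #{S_6 ≥ 3} = 22 + 7 = 29.
#{M_6 ≥ 3} = #{S_6 ≥ 3} + #{S_6 ≥ 4} = 7 + 7 = 14.
#{M_6 = 2} = 29 - 14 = 15.
P(M_6 = 2) = 15/64 = 15/64

Answer: 15/64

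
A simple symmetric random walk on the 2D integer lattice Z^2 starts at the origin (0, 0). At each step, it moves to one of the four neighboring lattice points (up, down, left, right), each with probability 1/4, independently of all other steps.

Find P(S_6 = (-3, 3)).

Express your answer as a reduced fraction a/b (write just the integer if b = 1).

Answer: 5/1024

Derivation:
Let h be the number of horizontal steps (so 6-h are vertical). To end at (-3,3) need (h-3)/2 right-steps and ((6-h)+3)/2 up-steps.
Sum over h with 3 ≤ h ≤ 3, h ≡ 1 (mod 2), 6-h ≡ 1 (mod 2):
h=3: C(6,3)·C(3,0)·C(3,3) = 20·1·1 = 20
Total favorable: 20
Total paths: 4^6 = 4096
P = 20/4096 = 5/1024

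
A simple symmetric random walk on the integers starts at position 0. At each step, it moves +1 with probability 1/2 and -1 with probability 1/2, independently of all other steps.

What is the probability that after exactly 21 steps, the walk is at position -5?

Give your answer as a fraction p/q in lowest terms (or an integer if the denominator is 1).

To reach position -5 after 21 steps: need 8 steps of +1 and 13 of -1.
Favorable paths: C(21,8) = 203490
Total paths: 2^21 = 2097152
P = 203490/2097152 = 101745/1048576

Answer: 101745/1048576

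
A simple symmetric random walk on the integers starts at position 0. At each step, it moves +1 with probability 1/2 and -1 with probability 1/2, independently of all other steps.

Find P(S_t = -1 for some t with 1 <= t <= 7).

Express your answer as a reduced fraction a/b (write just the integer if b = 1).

Answer: 93/128

Derivation:
Count via complement. Let g(t,s) = #length-t paths at position s with S_1..S_t all ≠ -1.
g(t,s) = g(t-1,s-1) + g(t-1,s+1) for s ≠ -1; g(t,-1) = 0.
t=0: g(0,0)=1
t=1: g(1,1)=1
t=2: g(2,0)=1 g(2,2)=1
t=3: g(3,1)=2 g(3,3)=1
t=4: g(4,0)=2 g(4,2)=3 g(4,4)=1
t=5: g(5,1)=5 g(5,3)=4 g(5,5)=1
t=6: g(6,0)=5 g(6,2)=9 g(6,4)=5 g(6,6)=1
t=7: g(7,1)=14 g(7,3)=14 g(7,5)=6 g(7,7)=1
Paths never hitting -1: Σ_s g(7,s) = 35
Paths hitting -1: 2^7 - 35 = 93
P = 93/128 = 93/128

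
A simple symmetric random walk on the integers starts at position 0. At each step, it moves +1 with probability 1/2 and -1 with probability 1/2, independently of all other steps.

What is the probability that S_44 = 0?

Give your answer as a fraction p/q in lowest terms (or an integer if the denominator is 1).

Answer: 263012370465/2199023255552

Derivation:
To return to 0 after 44 steps: need exactly 22 steps of +1 and 22 of -1.
Favorable paths: C(44,22) = 2104098963720
Total paths: 2^44 = 17592186044416
P = 2104098963720/17592186044416 = 263012370465/2199023255552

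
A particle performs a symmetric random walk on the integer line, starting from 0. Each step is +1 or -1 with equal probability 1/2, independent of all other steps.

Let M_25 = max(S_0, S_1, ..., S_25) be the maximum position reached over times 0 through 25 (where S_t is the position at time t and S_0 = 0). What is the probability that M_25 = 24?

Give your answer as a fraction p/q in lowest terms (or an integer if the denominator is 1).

Answer: 1/33554432

Derivation:
Let M_25 = max(S_0,...,S_25). Use the reflection principle: for j ≥ 1, #{paths with M_25 ≥ j} = #{S_25 ≥ j} + #{S_25 ≥ j+1}.
By reflection, #{M_25 ≥ 24} = #{S_25 ≥ 24} + #{S_25 ≥ 25} = 1 + 1 = 2.
#{M_25 ≥ 25} = #{S_25 ≥ 25} + #{S_25 ≥ 26} = 1 + 0 = 1.
#{M_25 = 24} = 2 - 1 = 1.
P(M_25 = 24) = 1/33554432 = 1/33554432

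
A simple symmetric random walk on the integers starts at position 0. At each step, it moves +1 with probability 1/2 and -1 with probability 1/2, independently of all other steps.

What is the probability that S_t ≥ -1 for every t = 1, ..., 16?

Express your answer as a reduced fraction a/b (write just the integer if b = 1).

Answer: 12155/32768

Derivation:
Let f(t,s) = #length-t paths at position s with S_1..S_t all ≥ -1.
f(t,s) = f(t-1,s-1) + f(t-1,s+1) for s ≥ -1; f(t,s) = 0 for s < -1.
t=0: f(0,0)=1
t=1: f(1,-1)=1 f(1,1)=1
t=2: f(2,0)=2 f(2,2)=1
t=3: f(3,-1)=2 f(3,1)=3 f(3,3)=1
t=4: f(4,0)=5 f(4,2)=4 f(4,4)=1
t=5: f(5,-1)=5 f(5,1)=9 f(5,3)=5 f(5,5)=1
t=6: f(6,0)=14 f(6,2)=14 f(6,4)=6 f(6,6)=1
t=7: f(7,-1)=14 f(7,1)=28 f(7,3)=20 f(7,5)=7 f(7,7)=1
t=8: f(8,0)=42 f(8,2)=48 f(8,4)=27 f(8,6)=8 f(8,8)=1
t=9: f(9,-1)=42 f(9,1)=90 f(9,3)=75 f(9,5)=35 f(9,7)=9 f(9,9)=1
t=10: f(10,0)=132 f(10,2)=165 f(10,4)=110 f(10,6)=44 f(10,8)=10 f(10,10)=1
t=11: f(11,-1)=132 f(11,1)=297 f(11,3)=275 f(11,5)=154 f(11,7)=54 f(11,9)=11 f(11,11)=1
t=12: f(12,0)=429 f(12,2)=572 f(12,4)=429 f(12,6)=208 f(12,8)=65 f(12,10)=12 f(12,12)=1
t=13: f(13,-1)=429 f(13,1)=1001 f(13,3)=1001 f(13,5)=637 f(13,7)=273 f(13,9)=77 f(13,11)=13 f(13,13)=1
t=14: f(14,0)=1430 f(14,2)=2002 f(14,4)=1638 f(14,6)=910 f(14,8)=350 f(14,10)=90 f(14,12)=14 f(14,14)=1
t=15: f(15,-1)=1430 f(15,1)=3432 f(15,3)=3640 f(15,5)=2548 f(15,7)=1260 f(15,9)=440 f(15,11)=104 f(15,13)=15 f(15,15)=1
t=16: f(16,0)=4862 f(16,2)=7072 f(16,4)=6188 f(16,6)=3808 f(16,8)=1700 f(16,10)=544 f(16,12)=119 f(16,14)=16 f(16,16)=1
Σ_s f(16,s) = 24310
P = 24310/65536 = 12155/32768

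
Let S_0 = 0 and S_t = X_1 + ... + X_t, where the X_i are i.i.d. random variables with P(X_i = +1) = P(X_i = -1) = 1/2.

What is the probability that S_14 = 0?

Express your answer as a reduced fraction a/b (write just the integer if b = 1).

Answer: 429/2048

Derivation:
To return to 0 after 14 steps: need exactly 7 steps of +1 and 7 of -1.
Favorable paths: C(14,7) = 3432
Total paths: 2^14 = 16384
P = 3432/16384 = 429/2048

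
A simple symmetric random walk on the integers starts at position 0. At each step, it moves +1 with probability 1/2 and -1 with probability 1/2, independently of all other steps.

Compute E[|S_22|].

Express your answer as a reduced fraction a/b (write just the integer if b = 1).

Answer: 969969/262144

Derivation:
S_22 takes values m ≡ 0 (mod 2) with |m| ≤ 22; P(S_22=m) = C(22,(22+m)/2)/2^22.
Total paths: 2^22 = 4194304
Distribution: P(S=-22)=1/4194304, P(S=-20)=22/4194304, P(S=-18)=231/4194304, P(S=-16)=1540/4194304, P(S=-14)=7315/4194304, P(S=-12)=26334/4194304, P(S=-10)=74613/4194304, P(S=-8)=170544/4194304, P(S=-6)=319770/4194304, P(S=-4)=497420/4194304, P(S=-2)=646646/4194304, P(S=0)=705432/4194304, P(S=2)=646646/4194304, P(S=4)=497420/4194304, P(S=6)=319770/4194304, P(S=8)=170544/4194304, P(S=10)=74613/4194304, P(S=12)=26334/4194304, P(S=14)=7315/4194304, P(S=16)=1540/4194304, P(S=18)=231/4194304, P(S=20)=22/4194304, P(S=22)=1/4194304
E[|S_22|] = Σ_m |m|·P(S_22=m) = 15519504/4194304 = 969969/262144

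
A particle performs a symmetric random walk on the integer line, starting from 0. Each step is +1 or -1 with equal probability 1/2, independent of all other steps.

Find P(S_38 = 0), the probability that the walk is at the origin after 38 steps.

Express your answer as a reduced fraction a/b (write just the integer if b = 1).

Answer: 4418157975/34359738368

Derivation:
To return to 0 after 38 steps: need exactly 19 steps of +1 and 19 of -1.
Favorable paths: C(38,19) = 35345263800
Total paths: 2^38 = 274877906944
P = 35345263800/274877906944 = 4418157975/34359738368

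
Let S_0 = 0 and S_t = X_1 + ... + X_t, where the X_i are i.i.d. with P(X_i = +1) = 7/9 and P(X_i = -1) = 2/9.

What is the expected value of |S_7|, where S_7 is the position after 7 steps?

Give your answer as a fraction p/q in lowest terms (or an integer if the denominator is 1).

Answer: 2135035/531441

Derivation:
S_7 takes values m ≡ 1 (mod 2) with |m| ≤ 7; P(S_7=m) = C(7,(7+m)/2) · (7/9)^((7+m)/2) · (2/9)^((7-m)/2).
Distribution: P(S=-7)=128/4782969, P(S=-5)=3136/4782969, P(S=-3)=10976/1594323, P(S=-1)=192080/4782969, P(S=1)=672280/4782969, P(S=3)=470596/1594323, P(S=5)=1647086/4782969, P(S=7)=823543/4782969
E[|S_7|] = Σ_m |m|·P(S_7=m) = 2135035/531441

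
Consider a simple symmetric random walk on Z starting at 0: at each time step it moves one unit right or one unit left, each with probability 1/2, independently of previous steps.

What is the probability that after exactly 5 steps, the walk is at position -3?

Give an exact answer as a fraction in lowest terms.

To reach position -3 after 5 steps: need 1 step of +1 and 4 of -1.
Favorable paths: C(5,1) = 5
Total paths: 2^5 = 32
P = 5/32 = 5/32

Answer: 5/32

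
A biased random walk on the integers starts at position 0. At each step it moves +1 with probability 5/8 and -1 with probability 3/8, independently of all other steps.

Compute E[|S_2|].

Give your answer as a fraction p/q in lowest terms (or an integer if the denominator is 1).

S_2 takes values m ≡ 0 (mod 2) with |m| ≤ 2; P(S_2=m) = C(2,(2+m)/2) · (5/8)^((2+m)/2) · (3/8)^((2-m)/2).
Distribution: P(S=-2)=9/64, P(S=0)=15/32, P(S=2)=25/64
E[|S_2|] = Σ_m |m|·P(S_2=m) = 17/16

Answer: 17/16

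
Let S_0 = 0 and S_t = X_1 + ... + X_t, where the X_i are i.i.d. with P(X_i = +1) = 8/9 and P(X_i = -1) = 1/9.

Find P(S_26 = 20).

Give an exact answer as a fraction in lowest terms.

Answer: 1534769106932634694451200/6461081889226673298932241

Derivation:
To reach position 20 after 26 steps: need 23 steps of +1 and 3 steps of -1.
Number of such sequences: C(26,23) = 2600
Each has probability (8/9)^23 · (1/9)^3 = 590295810358705651712/6461081889226673298932241
P = 2600 · 590295810358705651712/6461081889226673298932241 = 1534769106932634694451200/6461081889226673298932241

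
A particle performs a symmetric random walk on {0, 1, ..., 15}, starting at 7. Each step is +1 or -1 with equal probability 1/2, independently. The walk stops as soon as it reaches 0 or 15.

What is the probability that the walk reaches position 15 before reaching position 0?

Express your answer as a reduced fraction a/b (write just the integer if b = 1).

Answer: 7/15

Derivation:
Symmetric walk (p = 1/2): the harmonic-function argument gives P(hit 15 before 0 | start at 7) = a/N.
P = 7/15 = 7/15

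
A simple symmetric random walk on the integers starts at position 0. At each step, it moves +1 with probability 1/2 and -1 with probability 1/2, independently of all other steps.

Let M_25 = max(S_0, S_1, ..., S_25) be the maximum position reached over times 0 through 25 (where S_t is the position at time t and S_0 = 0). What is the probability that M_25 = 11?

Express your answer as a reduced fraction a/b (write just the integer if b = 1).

Answer: 120175/8388608

Derivation:
Let M_25 = max(S_0,...,S_25). Use the reflection principle: for j ≥ 1, #{paths with M_25 ≥ j} = #{S_25 ≥ j} + #{S_25 ≥ j+1}.
By reflection, #{M_25 ≥ 11} = #{S_25 ≥ 11} + #{S_25 ≥ 12} = 726206 + 245506 = 971712.
#{M_25 ≥ 12} = #{S_25 ≥ 12} + #{S_25 ≥ 13} = 245506 + 245506 = 491012.
#{M_25 = 11} = 971712 - 491012 = 480700.
P(M_25 = 11) = 480700/33554432 = 120175/8388608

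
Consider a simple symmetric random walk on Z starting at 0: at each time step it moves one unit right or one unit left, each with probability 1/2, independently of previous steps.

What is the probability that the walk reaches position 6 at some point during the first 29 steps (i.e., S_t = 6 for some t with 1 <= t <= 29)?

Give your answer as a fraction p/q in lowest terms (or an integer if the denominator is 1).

Count via complement. Let g(t,s) = #length-t paths at position s with S_1..S_t all ≠ 6.
g(t,s) = g(t-1,s-1) + g(t-1,s+1) for s ≠ 6; g(t,6) = 0.
t=0: g(0,0)=1
t=1: g(1,-1)=1 g(1,1)=1
t=2: g(2,-2)=1 g(2,0)=2 g(2,2)=1
t=3: g(3,-3)=1 g(3,-1)=3 g(3,1)=3 g(3,3)=1
t=4: g(4,-4)=1 g(4,-2)=4 g(4,0)=6 g(4,2)=4 g(4,4)=1
t=5: g(5,-5)=1 g(5,-3)=5 g(5,-1)=10 g(5,1)=10 g(5,3)=5 g(5,5)=1
t=6: g(6,-6)=1 g(6,-4)=6 g(6,-2)=15 g(6,0)=20 g(6,2)=15 g(6,4)=6
t=7: g(7,-7)=1 g(7,-5)=7 g(7,-3)=21 g(7,-1)=35 g(7,1)=35 g(7,3)=21 g(7,5)=6
t=8: g(8,-8)=1 g(8,-6)=8 g(8,-4)=28 g(8,-2)=56 g(8,0)=70 g(8,2)=56 g(8,4)=27
t=9: g(9,-9)=1 g(9,-7)=9 g(9,-5)=36 g(9,-3)=84 g(9,-1)=126 g(9,1)=126 g(9,3)=83 g(9,5)=27
t=10: g(10,-10)=1 g(10,-8)=10 g(10,-6)=45 g(10,-4)=120 g(10,-2)=210 g(10,0)=252 g(10,2)=209 g(10,4)=110
t=11: g(11,-11)=1 g(11,-9)=11 g(11,-7)=55 g(11,-5)=165 g(11,-3)=330 g(11,-1)=462 g(11,1)=461 g(11,3)=319 g(11,5)=110
t=12: g(12,-12)=1 g(12,-10)=12 g(12,-8)=66 g(12,-6)=220 g(12,-4)=495 g(12,-2)=792 g(12,0)=923 g(12,2)=780 g(12,4)=429
t=13: g(13,-13)=1 g(13,-11)=13 g(13,-9)=78 g(13,-7)=286 g(13,-5)=715 g(13,-3)=1287 g(13,-1)=1715 g(13,1)=1703 g(13,3)=1209 g(13,5)=429
t=14: g(14,-14)=1 g(14,-12)=14 g(14,-10)=91 g(14,-8)=364 g(14,-6)=1001 g(14,-4)=2002 g(14,-2)=3002 g(14,0)=3418 g(14,2)=2912 g(14,4)=1638
t=15: g(15,-15)=1 g(15,-13)=15 g(15,-11)=105 g(15,-9)=455 g(15,-7)=1365 g(15,-5)=3003 g(15,-3)=5004 g(15,-1)=6420 g(15,1)=6330 g(15,3)=4550 g(15,5)=1638
t=16: g(16,-16)=1 g(16,-14)=16 g(16,-12)=120 g(16,-10)=560 g(16,-8)=1820 g(16,-6)=4368 g(16,-4)=8007 g(16,-2)=11424 g(16,0)=12750 g(16,2)=10880 g(16,4)=6188
t=17: g(17,-17)=1 g(17,-15)=17 g(17,-13)=136 g(17,-11)=680 g(17,-9)=2380 g(17,-7)=6188 g(17,-5)=12375 g(17,-3)=19431 g(17,-1)=24174 g(17,1)=23630 g(17,3)=17068 g(17,5)=6188
t=18: g(18,-18)=1 g(18,-16)=18 g(18,-14)=153 g(18,-12)=816 g(18,-10)=3060 g(18,-8)=8568 g(18,-6)=18563 g(18,-4)=31806 g(18,-2)=43605 g(18,0)=47804 g(18,2)=40698 g(18,4)=23256
t=19: g(19,-19)=1 g(19,-17)=19 g(19,-15)=171 g(19,-13)=969 g(19,-11)=3876 g(19,-9)=11628 g(19,-7)=27131 g(19,-5)=50369 g(19,-3)=75411 g(19,-1)=91409 g(19,1)=88502 g(19,3)=63954 g(19,5)=23256
t=20: g(20,-20)=1 g(20,-18)=20 g(20,-16)=190 g(20,-14)=1140 g(20,-12)=4845 g(20,-10)=15504 g(20,-8)=38759 g(20,-6)=77500 g(20,-4)=125780 g(20,-2)=166820 g(20,0)=179911 g(20,2)=152456 g(20,4)=87210
t=21: g(21,-21)=1 g(21,-19)=21 g(21,-17)=210 g(21,-15)=1330 g(21,-13)=5985 g(21,-11)=20349 g(21,-9)=54263 g(21,-7)=116259 g(21,-5)=203280 g(21,-3)=292600 g(21,-1)=346731 g(21,1)=332367 g(21,3)=239666 g(21,5)=87210
t=22: g(22,-22)=1 g(22,-20)=22 g(22,-18)=231 g(22,-16)=1540 g(22,-14)=7315 g(22,-12)=26334 g(22,-10)=74612 g(22,-8)=170522 g(22,-6)=319539 g(22,-4)=495880 g(22,-2)=639331 g(22,0)=679098 g(22,2)=572033 g(22,4)=326876
t=23: g(23,-23)=1 g(23,-21)=23 g(23,-19)=253 g(23,-17)=1771 g(23,-15)=8855 g(23,-13)=33649 g(23,-11)=100946 g(23,-9)=245134 g(23,-7)=490061 g(23,-5)=815419 g(23,-3)=1135211 g(23,-1)=1318429 g(23,1)=1251131 g(23,3)=898909 g(23,5)=326876
t=24: g(24,-24)=1 g(24,-22)=24 g(24,-20)=276 g(24,-18)=2024 g(24,-16)=10626 g(24,-14)=42504 g(24,-12)=134595 g(24,-10)=346080 g(24,-8)=735195 g(24,-6)=1305480 g(24,-4)=1950630 g(24,-2)=2453640 g(24,0)=2569560 g(24,2)=2150040 g(24,4)=1225785
t=25: g(25,-25)=1 g(25,-23)=25 g(25,-21)=300 g(25,-19)=2300 g(25,-17)=12650 g(25,-15)=53130 g(25,-13)=177099 g(25,-11)=480675 g(25,-9)=1081275 g(25,-7)=2040675 g(25,-5)=3256110 g(25,-3)=4404270 g(25,-1)=5023200 g(25,1)=4719600 g(25,3)=3375825 g(25,5)=1225785
t=26: g(26,-26)=1 g(26,-24)=26 g(26,-22)=325 g(26,-20)=2600 g(26,-18)=14950 g(26,-16)=65780 g(26,-14)=230229 g(26,-12)=657774 g(26,-10)=1561950 g(26,-8)=3121950 g(26,-6)=5296785 g(26,-4)=7660380 g(26,-2)=9427470 g(26,0)=9742800 g(26,2)=8095425 g(26,4)=4601610
t=27: g(27,-27)=1 g(27,-25)=27 g(27,-23)=351 g(27,-21)=2925 g(27,-19)=17550 g(27,-17)=80730 g(27,-15)=296009 g(27,-13)=888003 g(27,-11)=2219724 g(27,-9)=4683900 g(27,-7)=8418735 g(27,-5)=12957165 g(27,-3)=17087850 g(27,-1)=19170270 g(27,1)=17838225 g(27,3)=12697035 g(27,5)=4601610
t=28: g(28,-28)=1 g(28,-26)=28 g(28,-24)=378 g(28,-22)=3276 g(28,-20)=20475 g(28,-18)=98280 g(28,-16)=376739 g(28,-14)=1184012 g(28,-12)=3107727 g(28,-10)=6903624 g(28,-8)=13102635 g(28,-6)=21375900 g(28,-4)=30045015 g(28,-2)=36258120 g(28,0)=37008495 g(28,2)=30535260 g(28,4)=17298645
t=29: g(29,-29)=1 g(29,-27)=29 g(29,-25)=406 g(29,-23)=3654 g(29,-21)=23751 g(29,-19)=118755 g(29,-17)=475019 g(29,-15)=1560751 g(29,-13)=4291739 g(29,-11)=10011351 g(29,-9)=20006259 g(29,-7)=34478535 g(29,-5)=51420915 g(29,-3)=66303135 g(29,-1)=73266615 g(29,1)=67543755 g(29,3)=47833905 g(29,5)=17298645
Paths never hitting 6: Σ_s g(29,s) = 394637220
Paths hitting 6: 2^29 - 394637220 = 142233692
P = 142233692/536870912 = 35558423/134217728

Answer: 35558423/134217728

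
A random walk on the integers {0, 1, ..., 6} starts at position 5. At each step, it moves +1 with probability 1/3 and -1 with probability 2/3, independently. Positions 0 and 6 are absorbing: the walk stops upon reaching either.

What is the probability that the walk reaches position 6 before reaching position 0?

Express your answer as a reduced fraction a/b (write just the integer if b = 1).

Answer: 31/63

Derivation:
Biased walk: p = 1/3, q = 2/3, r = q/p = 2
Gambler's ruin: P(hit 6 before 0 | start at 5) = (1 - r^a)/(1 - r^N)
r^5 = 32; r^6 = 64
P = (1 - 32) / (1 - 64) = -31 / -63 = 31/63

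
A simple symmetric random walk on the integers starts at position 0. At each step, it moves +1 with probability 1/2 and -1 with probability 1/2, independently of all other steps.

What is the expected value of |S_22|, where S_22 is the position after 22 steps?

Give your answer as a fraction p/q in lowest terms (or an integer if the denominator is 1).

S_22 takes values m ≡ 0 (mod 2) with |m| ≤ 22; P(S_22=m) = C(22,(22+m)/2)/2^22.
Total paths: 2^22 = 4194304
Distribution: P(S=-22)=1/4194304, P(S=-20)=22/4194304, P(S=-18)=231/4194304, P(S=-16)=1540/4194304, P(S=-14)=7315/4194304, P(S=-12)=26334/4194304, P(S=-10)=74613/4194304, P(S=-8)=170544/4194304, P(S=-6)=319770/4194304, P(S=-4)=497420/4194304, P(S=-2)=646646/4194304, P(S=0)=705432/4194304, P(S=2)=646646/4194304, P(S=4)=497420/4194304, P(S=6)=319770/4194304, P(S=8)=170544/4194304, P(S=10)=74613/4194304, P(S=12)=26334/4194304, P(S=14)=7315/4194304, P(S=16)=1540/4194304, P(S=18)=231/4194304, P(S=20)=22/4194304, P(S=22)=1/4194304
E[|S_22|] = Σ_m |m|·P(S_22=m) = 15519504/4194304 = 969969/262144

Answer: 969969/262144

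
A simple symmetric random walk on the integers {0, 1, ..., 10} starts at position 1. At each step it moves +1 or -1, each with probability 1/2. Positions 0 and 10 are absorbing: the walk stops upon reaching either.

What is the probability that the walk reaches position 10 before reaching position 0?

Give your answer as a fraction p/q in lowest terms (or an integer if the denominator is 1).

Symmetric walk (p = 1/2): the harmonic-function argument gives P(hit 10 before 0 | start at 1) = a/N.
P = 1/10 = 1/10

Answer: 1/10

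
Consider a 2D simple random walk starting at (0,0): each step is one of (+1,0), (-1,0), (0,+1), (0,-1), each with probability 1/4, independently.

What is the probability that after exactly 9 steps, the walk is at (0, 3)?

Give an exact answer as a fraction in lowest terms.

Let h be the number of horizontal steps (so 9-h are vertical). To end at (0,3) need (h+0)/2 right-steps and ((9-h)+3)/2 up-steps.
Sum over h with 0 ≤ h ≤ 6, h ≡ 0 (mod 2), 9-h ≡ 1 (mod 2):
h=0: C(9,0)·C(0,0)·C(9,6) = 1·1·84 = 84
h=2: C(9,2)·C(2,1)·C(7,5) = 36·2·21 = 1512
h=4: C(9,4)·C(4,2)·C(5,4) = 126·6·5 = 3780
h=6: C(9,6)·C(6,3)·C(3,3) = 84·20·1 = 1680
Total favorable: 7056
Total paths: 4^9 = 262144
P = 7056/262144 = 441/16384

Answer: 441/16384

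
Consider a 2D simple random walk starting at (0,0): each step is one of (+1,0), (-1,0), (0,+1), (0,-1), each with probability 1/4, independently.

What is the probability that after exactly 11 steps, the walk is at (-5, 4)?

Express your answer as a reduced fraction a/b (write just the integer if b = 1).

Let h be the number of horizontal steps (so 11-h are vertical). To end at (-5,4) need (h-5)/2 right-steps and ((11-h)+4)/2 up-steps.
Sum over h with 5 ≤ h ≤ 7, h ≡ 1 (mod 2), 11-h ≡ 0 (mod 2):
h=5: C(11,5)·C(5,0)·C(6,5) = 462·1·6 = 2772
h=7: C(11,7)·C(7,1)·C(4,4) = 330·7·1 = 2310
Total favorable: 5082
Total paths: 4^11 = 4194304
P = 5082/4194304 = 2541/2097152

Answer: 2541/2097152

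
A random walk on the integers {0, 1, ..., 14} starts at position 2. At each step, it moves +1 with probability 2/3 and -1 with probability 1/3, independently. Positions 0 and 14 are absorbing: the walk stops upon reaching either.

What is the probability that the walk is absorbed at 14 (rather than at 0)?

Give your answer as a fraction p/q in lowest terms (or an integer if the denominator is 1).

Biased walk: p = 2/3, q = 1/3, r = q/p = 1/2
Gambler's ruin: P(hit 14 before 0 | start at 2) = (1 - r^a)/(1 - r^N)
r^2 = 1/4; r^14 = 1/16384
P = (1 - 1/4) / (1 - 1/16384) = 3/4 / 16383/16384 = 4096/5461

Answer: 4096/5461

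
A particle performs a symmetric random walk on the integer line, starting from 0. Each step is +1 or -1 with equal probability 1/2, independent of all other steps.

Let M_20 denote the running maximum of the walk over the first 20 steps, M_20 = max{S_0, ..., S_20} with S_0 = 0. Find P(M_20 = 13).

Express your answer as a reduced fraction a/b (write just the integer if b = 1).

Let M_20 = max(S_0,...,S_20). Use the reflection principle: for j ≥ 1, #{paths with M_20 ≥ j} = #{S_20 ≥ j} + #{S_20 ≥ j+1}.
By reflection, #{M_20 ≥ 13} = #{S_20 ≥ 13} + #{S_20 ≥ 14} = 1351 + 1351 = 2702.
#{M_20 ≥ 14} = #{S_20 ≥ 14} + #{S_20 ≥ 15} = 1351 + 211 = 1562.
#{M_20 = 13} = 2702 - 1562 = 1140.
P(M_20 = 13) = 1140/1048576 = 285/262144

Answer: 285/262144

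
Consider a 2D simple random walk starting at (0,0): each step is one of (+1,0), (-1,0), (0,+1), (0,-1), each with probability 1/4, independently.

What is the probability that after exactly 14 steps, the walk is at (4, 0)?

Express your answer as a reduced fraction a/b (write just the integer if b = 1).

Answer: 1002001/67108864

Derivation:
Let h be the number of horizontal steps (so 14-h are vertical). To end at (4,0) need (h+4)/2 right-steps and ((14-h)+0)/2 up-steps.
Sum over h with 4 ≤ h ≤ 14, h ≡ 0 (mod 2), 14-h ≡ 0 (mod 2):
h=4: C(14,4)·C(4,4)·C(10,5) = 1001·1·252 = 252252
h=6: C(14,6)·C(6,5)·C(8,4) = 3003·6·70 = 1261260
h=8: C(14,8)·C(8,6)·C(6,3) = 3003·28·20 = 1681680
h=10: C(14,10)·C(10,7)·C(4,2) = 1001·120·6 = 720720
h=12: C(14,12)·C(12,8)·C(2,1) = 91·495·2 = 90090
h=14: C(14,14)·C(14,9)·C(0,0) = 1·2002·1 = 2002
Total favorable: 4008004
Total paths: 4^14 = 268435456
P = 4008004/268435456 = 1002001/67108864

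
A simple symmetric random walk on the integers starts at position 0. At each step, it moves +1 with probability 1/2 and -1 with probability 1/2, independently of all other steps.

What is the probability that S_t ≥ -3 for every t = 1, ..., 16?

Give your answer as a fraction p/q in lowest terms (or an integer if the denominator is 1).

Let f(t,s) = #length-t paths at position s with S_1..S_t all ≥ -3.
f(t,s) = f(t-1,s-1) + f(t-1,s+1) for s ≥ -3; f(t,s) = 0 for s < -3.
t=0: f(0,0)=1
t=1: f(1,-1)=1 f(1,1)=1
t=2: f(2,-2)=1 f(2,0)=2 f(2,2)=1
t=3: f(3,-3)=1 f(3,-1)=3 f(3,1)=3 f(3,3)=1
t=4: f(4,-2)=4 f(4,0)=6 f(4,2)=4 f(4,4)=1
t=5: f(5,-3)=4 f(5,-1)=10 f(5,1)=10 f(5,3)=5 f(5,5)=1
t=6: f(6,-2)=14 f(6,0)=20 f(6,2)=15 f(6,4)=6 f(6,6)=1
t=7: f(7,-3)=14 f(7,-1)=34 f(7,1)=35 f(7,3)=21 f(7,5)=7 f(7,7)=1
t=8: f(8,-2)=48 f(8,0)=69 f(8,2)=56 f(8,4)=28 f(8,6)=8 f(8,8)=1
t=9: f(9,-3)=48 f(9,-1)=117 f(9,1)=125 f(9,3)=84 f(9,5)=36 f(9,7)=9 f(9,9)=1
t=10: f(10,-2)=165 f(10,0)=242 f(10,2)=209 f(10,4)=120 f(10,6)=45 f(10,8)=10 f(10,10)=1
t=11: f(11,-3)=165 f(11,-1)=407 f(11,1)=451 f(11,3)=329 f(11,5)=165 f(11,7)=55 f(11,9)=11 f(11,11)=1
t=12: f(12,-2)=572 f(12,0)=858 f(12,2)=780 f(12,4)=494 f(12,6)=220 f(12,8)=66 f(12,10)=12 f(12,12)=1
t=13: f(13,-3)=572 f(13,-1)=1430 f(13,1)=1638 f(13,3)=1274 f(13,5)=714 f(13,7)=286 f(13,9)=78 f(13,11)=13 f(13,13)=1
t=14: f(14,-2)=2002 f(14,0)=3068 f(14,2)=2912 f(14,4)=1988 f(14,6)=1000 f(14,8)=364 f(14,10)=91 f(14,12)=14 f(14,14)=1
t=15: f(15,-3)=2002 f(15,-1)=5070 f(15,1)=5980 f(15,3)=4900 f(15,5)=2988 f(15,7)=1364 f(15,9)=455 f(15,11)=105 f(15,13)=15 f(15,15)=1
t=16: f(16,-2)=7072 f(16,0)=11050 f(16,2)=10880 f(16,4)=7888 f(16,6)=4352 f(16,8)=1819 f(16,10)=560 f(16,12)=120 f(16,14)=16 f(16,16)=1
Σ_s f(16,s) = 43758
P = 43758/65536 = 21879/32768

Answer: 21879/32768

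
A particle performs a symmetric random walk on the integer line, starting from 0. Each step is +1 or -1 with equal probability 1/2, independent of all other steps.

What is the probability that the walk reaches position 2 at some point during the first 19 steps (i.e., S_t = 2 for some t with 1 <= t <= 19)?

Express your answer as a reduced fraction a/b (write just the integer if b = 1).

Answer: 84883/131072

Derivation:
Count via complement. Let g(t,s) = #length-t paths at position s with S_1..S_t all ≠ 2.
g(t,s) = g(t-1,s-1) + g(t-1,s+1) for s ≠ 2; g(t,2) = 0.
t=0: g(0,0)=1
t=1: g(1,-1)=1 g(1,1)=1
t=2: g(2,-2)=1 g(2,0)=2
t=3: g(3,-3)=1 g(3,-1)=3 g(3,1)=2
t=4: g(4,-4)=1 g(4,-2)=4 g(4,0)=5
t=5: g(5,-5)=1 g(5,-3)=5 g(5,-1)=9 g(5,1)=5
t=6: g(6,-6)=1 g(6,-4)=6 g(6,-2)=14 g(6,0)=14
t=7: g(7,-7)=1 g(7,-5)=7 g(7,-3)=20 g(7,-1)=28 g(7,1)=14
t=8: g(8,-8)=1 g(8,-6)=8 g(8,-4)=27 g(8,-2)=48 g(8,0)=42
t=9: g(9,-9)=1 g(9,-7)=9 g(9,-5)=35 g(9,-3)=75 g(9,-1)=90 g(9,1)=42
t=10: g(10,-10)=1 g(10,-8)=10 g(10,-6)=44 g(10,-4)=110 g(10,-2)=165 g(10,0)=132
t=11: g(11,-11)=1 g(11,-9)=11 g(11,-7)=54 g(11,-5)=154 g(11,-3)=275 g(11,-1)=297 g(11,1)=132
t=12: g(12,-12)=1 g(12,-10)=12 g(12,-8)=65 g(12,-6)=208 g(12,-4)=429 g(12,-2)=572 g(12,0)=429
t=13: g(13,-13)=1 g(13,-11)=13 g(13,-9)=77 g(13,-7)=273 g(13,-5)=637 g(13,-3)=1001 g(13,-1)=1001 g(13,1)=429
t=14: g(14,-14)=1 g(14,-12)=14 g(14,-10)=90 g(14,-8)=350 g(14,-6)=910 g(14,-4)=1638 g(14,-2)=2002 g(14,0)=1430
t=15: g(15,-15)=1 g(15,-13)=15 g(15,-11)=104 g(15,-9)=440 g(15,-7)=1260 g(15,-5)=2548 g(15,-3)=3640 g(15,-1)=3432 g(15,1)=1430
t=16: g(16,-16)=1 g(16,-14)=16 g(16,-12)=119 g(16,-10)=544 g(16,-8)=1700 g(16,-6)=3808 g(16,-4)=6188 g(16,-2)=7072 g(16,0)=4862
t=17: g(17,-17)=1 g(17,-15)=17 g(17,-13)=135 g(17,-11)=663 g(17,-9)=2244 g(17,-7)=5508 g(17,-5)=9996 g(17,-3)=13260 g(17,-1)=11934 g(17,1)=4862
t=18: g(18,-18)=1 g(18,-16)=18 g(18,-14)=152 g(18,-12)=798 g(18,-10)=2907 g(18,-8)=7752 g(18,-6)=15504 g(18,-4)=23256 g(18,-2)=25194 g(18,0)=16796
t=19: g(19,-19)=1 g(19,-17)=19 g(19,-15)=170 g(19,-13)=950 g(19,-11)=3705 g(19,-9)=10659 g(19,-7)=23256 g(19,-5)=38760 g(19,-3)=48450 g(19,-1)=41990 g(19,1)=16796
Paths never hitting 2: Σ_s g(19,s) = 184756
Paths hitting 2: 2^19 - 184756 = 339532
P = 339532/524288 = 84883/131072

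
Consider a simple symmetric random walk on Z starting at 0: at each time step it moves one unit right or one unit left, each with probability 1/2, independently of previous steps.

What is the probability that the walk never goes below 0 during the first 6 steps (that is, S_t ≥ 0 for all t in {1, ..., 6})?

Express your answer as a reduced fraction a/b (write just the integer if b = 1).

Let f(t,s) = #length-t paths at position s with S_1..S_t all ≥ 0.
f(t,s) = f(t-1,s-1) + f(t-1,s+1) for s ≥ 0; f(t,s) = 0 for s < 0.
t=0: f(0,0)=1
t=1: f(1,1)=1
t=2: f(2,0)=1 f(2,2)=1
t=3: f(3,1)=2 f(3,3)=1
t=4: f(4,0)=2 f(4,2)=3 f(4,4)=1
t=5: f(5,1)=5 f(5,3)=4 f(5,5)=1
t=6: f(6,0)=5 f(6,2)=9 f(6,4)=5 f(6,6)=1
Σ_s f(6,s) = 20
P = 20/64 = 5/16

Answer: 5/16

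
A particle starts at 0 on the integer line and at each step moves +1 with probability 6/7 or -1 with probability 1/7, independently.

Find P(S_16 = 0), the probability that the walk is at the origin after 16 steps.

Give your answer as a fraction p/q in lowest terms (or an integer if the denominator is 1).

Answer: 21616657920/33232930569601

Derivation:
To be at 0 after 16 steps: need exactly 8 steps of +1 and 8 of -1.
Number of such sequences: C(16,8) = 12870
Each has probability (6/7)^8 · (1/7)^8 = 1679616/33232930569601
P = 12870 · 1679616/33232930569601 = 21616657920/33232930569601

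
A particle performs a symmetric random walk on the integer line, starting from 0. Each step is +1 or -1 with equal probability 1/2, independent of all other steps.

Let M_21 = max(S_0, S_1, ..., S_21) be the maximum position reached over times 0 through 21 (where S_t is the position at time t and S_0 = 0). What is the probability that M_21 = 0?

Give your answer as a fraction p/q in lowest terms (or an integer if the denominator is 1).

Answer: 88179/524288

Derivation:
Let M_21 = max(S_0,...,S_21). Use the reflection principle: for j ≥ 1, #{paths with M_21 ≥ j} = #{S_21 ≥ j} + #{S_21 ≥ j+1}.
P(M_21 ≥ 0) = 1 since S_0 = 0, so #{M_21 ≥ 0} = 2097152.
#{M_21 ≥ 1} = #{S_21 ≥ 1} + #{S_21 ≥ 2} = 1048576 + 695860 = 1744436.
#{M_21 = 0} = 2097152 - 1744436 = 352716.
P(M_21 = 0) = 352716/2097152 = 88179/524288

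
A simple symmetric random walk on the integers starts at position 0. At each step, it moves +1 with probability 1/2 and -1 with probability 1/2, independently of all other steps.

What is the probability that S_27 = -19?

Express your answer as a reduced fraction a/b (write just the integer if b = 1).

To reach position -19 after 27 steps: need 4 steps of +1 and 23 of -1.
Favorable paths: C(27,4) = 17550
Total paths: 2^27 = 134217728
P = 17550/134217728 = 8775/67108864

Answer: 8775/67108864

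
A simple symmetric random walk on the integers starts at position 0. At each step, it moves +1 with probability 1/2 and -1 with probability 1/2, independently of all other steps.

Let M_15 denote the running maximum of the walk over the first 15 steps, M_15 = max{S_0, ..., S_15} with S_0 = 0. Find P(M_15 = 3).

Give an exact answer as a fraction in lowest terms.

Let M_15 = max(S_0,...,S_15). Use the reflection principle: for j ≥ 1, #{paths with M_15 ≥ j} = #{S_15 ≥ j} + #{S_15 ≥ j+1}.
By reflection, #{M_15 ≥ 3} = #{S_15 ≥ 3} + #{S_15 ≥ 4} = 9949 + 4944 = 14893.
#{M_15 ≥ 4} = #{S_15 ≥ 4} + #{S_15 ≥ 5} = 4944 + 4944 = 9888.
#{M_15 = 3} = 14893 - 9888 = 5005.
P(M_15 = 3) = 5005/32768 = 5005/32768

Answer: 5005/32768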